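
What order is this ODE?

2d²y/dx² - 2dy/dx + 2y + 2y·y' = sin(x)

The order is 2 (highest derivative is of order 2).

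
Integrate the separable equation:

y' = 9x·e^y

Separating variables and integrating:
-e^(-y) = 9x²/2 + C

General solution: y = -ln(C - 9x²/2)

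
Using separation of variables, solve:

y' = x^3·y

Separating variables and integrating:
ln|y| = x^4/4 + C

General solution: y = Ce^(x^4/4)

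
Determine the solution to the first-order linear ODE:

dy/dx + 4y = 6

Using integrating factor method:

General solution: y = 3/2 + Ce^(-4x)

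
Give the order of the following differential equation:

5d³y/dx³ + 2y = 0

The order is 3 (highest derivative is of order 3).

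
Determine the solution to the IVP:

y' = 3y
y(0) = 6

General solution: y = Ce^(3x)
Applying IC y(0) = 6:
Particular solution: y = 6e^(3x)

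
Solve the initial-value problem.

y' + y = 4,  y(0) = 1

General solution: y = 4 + Ce^(-x)
Applying y(0) = 1: C = 1 - 4 = -3
Particular solution: y = 4 - 3e^(-x)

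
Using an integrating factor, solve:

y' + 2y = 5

Using integrating factor method:

General solution: y = 5/2 + Ce^(-2x)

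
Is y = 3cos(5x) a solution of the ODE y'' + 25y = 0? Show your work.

Verification:
y'' = -75cos(5x)
y'' + 25y = 0 ✓

Yes, it is a solution.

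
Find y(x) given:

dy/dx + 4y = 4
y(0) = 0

General solution: y = 1 + Ce^(-4x)
Applying y(0) = 0: C = 0 - 1 = -1
Particular solution: y = 1 - e^(-4x)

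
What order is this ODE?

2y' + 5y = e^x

The order is 1 (highest derivative is of order 1).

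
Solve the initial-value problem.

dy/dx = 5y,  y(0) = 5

General solution: y = Ce^(5x)
Applying IC y(0) = 5:
Particular solution: y = 5e^(5x)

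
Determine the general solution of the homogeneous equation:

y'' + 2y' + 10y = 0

Characteristic equation: r² + 2r + 10 = 0
Roots: r = -1 ± 3i (complex conjugates)
General solution: y = e^(-x)(C₁cos(3x) + C₂sin(3x))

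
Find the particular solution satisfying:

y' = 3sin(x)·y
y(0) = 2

General solution: y = Ce^(-3cos(x))
Applying IC y(0) = 2:
Particular solution: y = 2e^(3(1-cos(x)))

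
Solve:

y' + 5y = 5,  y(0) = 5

General solution: y = 1 + Ce^(-5x)
Applying y(0) = 5: C = 5 - 1 = 4
Particular solution: y = 1 + 4e^(-5x)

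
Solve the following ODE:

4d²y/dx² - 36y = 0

Characteristic equation: 4r² - 36 = 0
Divide by 4: r² - 9 = 0
Roots: r = 3, -3 (distinct real)
General solution: y = C₁e^(3x) + C₂e^(-3x)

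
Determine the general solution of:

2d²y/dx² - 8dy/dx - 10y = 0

Characteristic equation: 2r² - 8r - 10 = 0
Divide by 2: r² - 4r - 5 = 0
Roots: r = 5, -1 (distinct real)
General solution: y = C₁e^(5x) + C₂e^(-x)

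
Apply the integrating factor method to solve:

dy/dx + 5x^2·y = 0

Using integrating factor method:

General solution: y = Ce^(-5x^3/3)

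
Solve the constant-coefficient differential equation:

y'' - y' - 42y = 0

Characteristic equation: r² - r - 42 = 0
Roots: r = 7, -6 (distinct real)
General solution: y = C₁e^(7x) + C₂e^(-6x)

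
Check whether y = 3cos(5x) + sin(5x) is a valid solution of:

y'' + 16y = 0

Verification:
y'' = -75cos(5x) - 25sin(5x)
y'' + 16y ≠ 0 (frequency mismatch: got 25 instead of 16)

No, it is not a solution.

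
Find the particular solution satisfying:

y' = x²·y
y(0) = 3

General solution: y = Ce^(x³/3)
Applying IC y(0) = 3:
Particular solution: y = 3e^(x³/3)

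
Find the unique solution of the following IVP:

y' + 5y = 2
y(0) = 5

General solution: y = 2/5 + Ce^(-5x)
Applying y(0) = 5: C = 5 - 2/5 = 23/5
Particular solution: y = 2/5 + (23/5)e^(-5x)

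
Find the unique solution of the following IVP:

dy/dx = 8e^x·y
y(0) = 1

General solution: y = Ce^(8e^x)
Applying IC y(0) = 1:
Particular solution: y = e^(8(e^x - 1))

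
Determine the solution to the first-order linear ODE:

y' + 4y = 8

Using integrating factor method:

General solution: y = 2 + Ce^(-4x)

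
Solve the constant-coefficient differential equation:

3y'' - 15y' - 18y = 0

Characteristic equation: 3r² - 15r - 18 = 0
Divide by 3: r² - 5r - 6 = 0
Roots: r = 6, -1 (distinct real)
General solution: y = C₁e^(6x) + C₂e^(-x)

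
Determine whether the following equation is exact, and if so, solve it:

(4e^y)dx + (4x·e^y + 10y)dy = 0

Verify exactness: ∂M/∂y = ∂N/∂x ✓
Find F(x,y) such that ∂F/∂x = M, ∂F/∂y = N
Solution: 4x·e^y + 5y² = C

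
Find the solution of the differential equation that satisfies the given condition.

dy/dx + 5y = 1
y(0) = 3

General solution: y = 1/5 + Ce^(-5x)
Applying y(0) = 3: C = 3 - 1/5 = 14/5
Particular solution: y = 1/5 + (14/5)e^(-5x)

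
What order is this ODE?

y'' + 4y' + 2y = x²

The order is 2 (highest derivative is of order 2).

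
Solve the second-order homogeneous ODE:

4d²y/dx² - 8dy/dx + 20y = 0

Characteristic equation: 4r² - 8r + 20 = 0
Divide by 4: r² - 2r + 5 = 0
Roots: r = 1 ± 2i (complex conjugates)
General solution: y = e^x(C₁cos(2x) + C₂sin(2x))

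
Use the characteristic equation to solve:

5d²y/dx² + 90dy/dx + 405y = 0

Characteristic equation: 5r² + 90r + 405 = 0
Divide by 5: r² + 18r + 81 = 0
Factored: (r + 9)² = 0
Repeated root: r = -9
General solution: y = (C₁ + C₂x)e^(-9x)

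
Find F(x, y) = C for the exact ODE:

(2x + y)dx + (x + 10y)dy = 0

Verify exactness: ∂M/∂y = ∂N/∂x ✓
Find F(x,y) such that ∂F/∂x = M, ∂F/∂y = N
Solution: x² + xy + 5y² = C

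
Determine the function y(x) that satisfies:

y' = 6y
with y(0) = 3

General solution: y = Ce^(6x)
Applying IC y(0) = 3:
Particular solution: y = 3e^(6x)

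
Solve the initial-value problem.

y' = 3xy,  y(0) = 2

General solution: y = Ce^(3x²/2)
Applying IC y(0) = 2:
Particular solution: y = 2e^(3x²/2)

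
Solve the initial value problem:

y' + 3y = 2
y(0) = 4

General solution: y = 2/3 + Ce^(-3x)
Applying y(0) = 4: C = 4 - 2/3 = 10/3
Particular solution: y = 2/3 + (10/3)e^(-3x)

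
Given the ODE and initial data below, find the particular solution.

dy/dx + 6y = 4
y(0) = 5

General solution: y = 2/3 + Ce^(-6x)
Applying y(0) = 5: C = 5 - 2/3 = 13/3
Particular solution: y = 2/3 + (13/3)e^(-6x)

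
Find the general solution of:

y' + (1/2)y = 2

Using integrating factor method:

General solution: y = 4 + Ce^(-x/2)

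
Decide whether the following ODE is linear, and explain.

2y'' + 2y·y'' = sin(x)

Nonlinear (y·y'' term)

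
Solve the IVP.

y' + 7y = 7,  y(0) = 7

General solution: y = 1 + Ce^(-7x)
Applying y(0) = 7: C = 7 - 1 = 6
Particular solution: y = 1 + 6e^(-7x)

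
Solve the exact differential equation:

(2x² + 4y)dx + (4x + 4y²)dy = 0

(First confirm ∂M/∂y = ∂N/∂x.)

Verify exactness: ∂M/∂y = ∂N/∂x ✓
Find F(x,y) such that ∂F/∂x = M, ∂F/∂y = N
Solution: 2x³/3 + 4xy + 4y³/3 = C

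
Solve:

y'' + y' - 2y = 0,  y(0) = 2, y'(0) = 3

General solution: y = C₁e^x + C₂e^(-2x)
Applying ICs: C₁ = 7/3, C₂ = -1/3
Particular solution: y = (7/3)e^x - (1/3)e^(-2x)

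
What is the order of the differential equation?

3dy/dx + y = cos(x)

The order is 1 (highest derivative is of order 1).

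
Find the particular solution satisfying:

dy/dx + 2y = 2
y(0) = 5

General solution: y = 1 + Ce^(-2x)
Applying y(0) = 5: C = 5 - 1 = 4
Particular solution: y = 1 + 4e^(-2x)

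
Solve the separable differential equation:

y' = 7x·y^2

Separating variables and integrating:
-1/y = 7x^2/2 + C

General solution: y^-1 = (-7/2)x^2 + C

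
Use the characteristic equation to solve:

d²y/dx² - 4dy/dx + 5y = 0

Characteristic equation: r² - 4r + 5 = 0
Roots: r = 2 ± i (complex conjugates)
General solution: y = e^(2x)(C₁cos(x) + C₂sin(x))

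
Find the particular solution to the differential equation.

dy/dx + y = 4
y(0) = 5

General solution: y = 4 + Ce^(-x)
Applying y(0) = 5: C = 5 - 4 = 1
Particular solution: y = 4 + e^(-x)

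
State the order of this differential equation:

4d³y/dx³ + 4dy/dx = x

The order is 3 (highest derivative is of order 3).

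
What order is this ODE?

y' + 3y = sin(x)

The order is 1 (highest derivative is of order 1).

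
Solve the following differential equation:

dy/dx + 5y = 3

Using integrating factor method:

General solution: y = 3/5 + Ce^(-5x)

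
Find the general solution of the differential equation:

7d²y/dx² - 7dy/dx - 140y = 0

Characteristic equation: 7r² - 7r - 140 = 0
Divide by 7: r² - r - 20 = 0
Roots: r = 5, -4 (distinct real)
General solution: y = C₁e^(5x) + C₂e^(-4x)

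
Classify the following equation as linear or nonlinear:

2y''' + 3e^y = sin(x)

Nonlinear (e^y is nonlinear in y)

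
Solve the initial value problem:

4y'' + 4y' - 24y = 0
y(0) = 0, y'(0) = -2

General solution: y = C₁e^(2x) + C₂e^(-3x)
Applying ICs: C₁ = -2/5, C₂ = 2/5
Particular solution: y = -(2/5)e^(2x) + (2/5)e^(-3x)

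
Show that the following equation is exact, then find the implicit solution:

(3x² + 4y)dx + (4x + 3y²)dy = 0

Verify exactness: ∂M/∂y = ∂N/∂x ✓
Find F(x,y) such that ∂F/∂x = M, ∂F/∂y = N
Solution: x³ + 4xy + y³ = C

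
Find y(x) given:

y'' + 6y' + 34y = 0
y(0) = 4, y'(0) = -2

General solution: y = e^(-3x)(C₁cos(5x) + C₂sin(5x))
Complex roots r = -3 ± 5i
Applying ICs: C₁ = 4, C₂ = 2
Particular solution: y = e^(-3x)(4cos(5x) + 2sin(5x))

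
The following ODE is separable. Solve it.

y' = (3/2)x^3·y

Separating variables and integrating:
ln|y| = 3x^4/8 + C

General solution: y = Ce^(3x^4/8)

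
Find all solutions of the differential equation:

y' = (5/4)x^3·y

Separating variables and integrating:
ln|y| = 5x^4/16 + C

General solution: y = Ce^(5x^4/16)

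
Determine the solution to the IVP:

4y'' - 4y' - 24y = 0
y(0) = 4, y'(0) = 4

General solution: y = C₁e^(3x) + C₂e^(-2x)
Applying ICs: C₁ = 12/5, C₂ = 8/5
Particular solution: y = (12/5)e^(3x) + (8/5)e^(-2x)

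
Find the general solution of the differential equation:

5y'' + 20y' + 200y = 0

Characteristic equation: 5r² + 20r + 200 = 0
Divide by 5: r² + 4r + 40 = 0
Roots: r = -2 ± 6i (complex conjugates)
General solution: y = e^(-2x)(C₁cos(6x) + C₂sin(6x))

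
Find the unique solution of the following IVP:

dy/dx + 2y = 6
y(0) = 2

General solution: y = 3 + Ce^(-2x)
Applying y(0) = 2: C = 2 - 3 = -1
Particular solution: y = 3 - e^(-2x)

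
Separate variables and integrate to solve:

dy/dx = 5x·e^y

Separating variables and integrating:
-e^(-y) = 5x²/2 + C

General solution: y = -ln(C - 5x²/2)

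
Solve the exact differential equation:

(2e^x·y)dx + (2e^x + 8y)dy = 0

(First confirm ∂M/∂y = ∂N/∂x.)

Verify exactness: ∂M/∂y = ∂N/∂x ✓
Find F(x,y) such that ∂F/∂x = M, ∂F/∂y = N
Solution: 2e^x·y + 4y² = C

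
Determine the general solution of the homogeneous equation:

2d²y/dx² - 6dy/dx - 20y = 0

Characteristic equation: 2r² - 6r - 20 = 0
Divide by 2: r² - 3r - 10 = 0
Roots: r = 5, -2 (distinct real)
General solution: y = C₁e^(5x) + C₂e^(-2x)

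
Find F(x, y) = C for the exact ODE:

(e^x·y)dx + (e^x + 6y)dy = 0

Verify exactness: ∂M/∂y = ∂N/∂x ✓
Find F(x,y) such that ∂F/∂x = M, ∂F/∂y = N
Solution: e^x·y + 3y² = C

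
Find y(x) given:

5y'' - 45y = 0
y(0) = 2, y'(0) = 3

General solution: y = C₁e^(3x) + C₂e^(-3x)
Applying ICs: C₁ = 3/2, C₂ = 1/2
Particular solution: y = (3/2)e^(3x) + (1/2)e^(-3x)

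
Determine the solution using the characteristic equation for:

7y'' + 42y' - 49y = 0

Characteristic equation: 7r² + 42r - 49 = 0
Divide by 7: r² + 6r - 7 = 0
Roots: r = 1, -7 (distinct real)
General solution: y = C₁e^x + C₂e^(-7x)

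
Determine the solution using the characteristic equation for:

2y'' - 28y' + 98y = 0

Characteristic equation: 2r² - 28r + 98 = 0
Divide by 2: r² - 14r + 49 = 0
Factored: (r - 7)² = 0
Repeated root: r = 7
General solution: y = (C₁ + C₂x)e^(7x)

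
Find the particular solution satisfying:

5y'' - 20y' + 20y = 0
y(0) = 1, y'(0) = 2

General solution: y = (C₁ + C₂x)e^(2x)
Repeated root r = 2
Applying ICs: C₁ = 1, C₂ = 0
Particular solution: y = e^(2x)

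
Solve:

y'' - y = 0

Characteristic equation: r² - 1 = 0
Roots: r = 1, -1 (distinct real)
General solution: y = C₁e^x + C₂e^(-x)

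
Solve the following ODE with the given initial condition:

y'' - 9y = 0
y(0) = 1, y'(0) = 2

General solution: y = C₁e^(3x) + C₂e^(-3x)
Applying ICs: C₁ = 5/6, C₂ = 1/6
Particular solution: y = (5/6)e^(3x) + (1/6)e^(-3x)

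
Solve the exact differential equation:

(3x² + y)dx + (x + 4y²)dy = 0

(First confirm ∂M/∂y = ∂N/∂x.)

Verify exactness: ∂M/∂y = ∂N/∂x ✓
Find F(x,y) such that ∂F/∂x = M, ∂F/∂y = N
Solution: x³ + xy + 4y³/3 = C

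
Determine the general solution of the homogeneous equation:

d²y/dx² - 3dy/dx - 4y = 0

Characteristic equation: r² - 3r - 4 = 0
Roots: r = 4, -1 (distinct real)
General solution: y = C₁e^(4x) + C₂e^(-x)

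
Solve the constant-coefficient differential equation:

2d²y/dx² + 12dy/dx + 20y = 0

Characteristic equation: 2r² + 12r + 20 = 0
Divide by 2: r² + 6r + 10 = 0
Roots: r = -3 ± i (complex conjugates)
General solution: y = e^(-3x)(C₁cos(x) + C₂sin(x))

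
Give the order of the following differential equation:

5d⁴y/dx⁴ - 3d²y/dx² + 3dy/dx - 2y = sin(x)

The order is 4 (highest derivative is of order 4).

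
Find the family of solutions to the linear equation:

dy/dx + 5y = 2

Using integrating factor method:

General solution: y = 2/5 + Ce^(-5x)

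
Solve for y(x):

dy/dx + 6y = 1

Using integrating factor method:

General solution: y = 1/6 + Ce^(-6x)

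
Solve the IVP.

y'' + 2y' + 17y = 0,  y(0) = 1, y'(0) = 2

General solution: y = e^(-x)(C₁cos(4x) + C₂sin(4x))
Complex roots r = -1 ± 4i
Applying ICs: C₁ = 1, C₂ = 3/4
Particular solution: y = e^(-x)(cos(4x) + (3/4)sin(4x))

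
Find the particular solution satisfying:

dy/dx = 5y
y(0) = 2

General solution: y = Ce^(5x)
Applying IC y(0) = 2:
Particular solution: y = 2e^(5x)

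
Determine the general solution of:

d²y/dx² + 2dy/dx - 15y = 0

Characteristic equation: r² + 2r - 15 = 0
Roots: r = 3, -5 (distinct real)
General solution: y = C₁e^(3x) + C₂e^(-5x)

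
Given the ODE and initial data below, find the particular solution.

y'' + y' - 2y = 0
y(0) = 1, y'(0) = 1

General solution: y = C₁e^x + C₂e^(-2x)
Applying ICs: C₁ = 1, C₂ = 0
Particular solution: y = e^x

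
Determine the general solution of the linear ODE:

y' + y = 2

Using integrating factor method:

General solution: y = 2 + Ce^(-x)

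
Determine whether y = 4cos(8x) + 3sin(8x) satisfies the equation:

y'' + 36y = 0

Verification:
y'' = -256cos(8x) - 192sin(8x)
y'' + 36y ≠ 0 (frequency mismatch: got 64 instead of 36)

No, it is not a solution.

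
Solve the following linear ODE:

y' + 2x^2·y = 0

Using integrating factor method:

General solution: y = Ce^(-2x^3/3)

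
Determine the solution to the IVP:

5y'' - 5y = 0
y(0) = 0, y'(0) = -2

General solution: y = C₁e^x + C₂e^(-x)
Applying ICs: C₁ = -1, C₂ = 1
Particular solution: y = -e^x + e^(-x)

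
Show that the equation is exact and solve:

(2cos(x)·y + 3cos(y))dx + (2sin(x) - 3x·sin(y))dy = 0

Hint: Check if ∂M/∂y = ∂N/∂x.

Verify exactness: ∂M/∂y = ∂N/∂x ✓
Find F(x,y) such that ∂F/∂x = M, ∂F/∂y = N
Solution: 2sin(x)·y + 3x·cos(y) = C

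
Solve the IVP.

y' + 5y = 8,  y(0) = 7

General solution: y = 8/5 + Ce^(-5x)
Applying y(0) = 7: C = 7 - 8/5 = 27/5
Particular solution: y = 8/5 + (27/5)e^(-5x)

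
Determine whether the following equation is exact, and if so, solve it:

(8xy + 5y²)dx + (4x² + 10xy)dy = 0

Verify exactness: ∂M/∂y = ∂N/∂x ✓
Find F(x,y) such that ∂F/∂x = M, ∂F/∂y = N
Solution: 4x²y + 5xy² = C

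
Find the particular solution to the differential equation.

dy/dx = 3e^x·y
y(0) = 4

General solution: y = Ce^(3e^x)
Applying IC y(0) = 4:
Particular solution: y = 4e^(3(e^x - 1))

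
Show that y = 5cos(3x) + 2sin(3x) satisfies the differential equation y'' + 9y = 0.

Verification:
y'' = -45cos(3x) - 18sin(3x)
y'' + 9y = 0 ✓

Yes, it is a solution.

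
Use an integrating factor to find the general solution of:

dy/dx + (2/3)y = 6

Using integrating factor method:

General solution: y = 9 + Ce^(-2x/3)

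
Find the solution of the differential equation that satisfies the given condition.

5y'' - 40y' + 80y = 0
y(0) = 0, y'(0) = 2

General solution: y = (C₁ + C₂x)e^(4x)
Repeated root r = 4
Applying ICs: C₁ = 0, C₂ = 2
Particular solution: y = 2xe^(4x)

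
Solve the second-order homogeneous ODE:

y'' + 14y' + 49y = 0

Characteristic equation: r² + 14r + 49 = 0
Factored: (r + 7)² = 0
Repeated root: r = -7
General solution: y = (C₁ + C₂x)e^(-7x)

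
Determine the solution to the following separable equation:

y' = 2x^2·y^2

Separating variables and integrating:
-1/y = 2x^3/3 + C

General solution: y^-1 = (-2/3)x^3 + C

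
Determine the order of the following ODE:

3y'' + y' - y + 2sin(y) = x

The order is 2 (highest derivative is of order 2).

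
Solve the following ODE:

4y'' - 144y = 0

Characteristic equation: 4r² - 144 = 0
Divide by 4: r² - 36 = 0
Roots: r = 6, -6 (distinct real)
General solution: y = C₁e^(6x) + C₂e^(-6x)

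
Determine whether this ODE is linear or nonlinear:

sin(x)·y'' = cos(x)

Linear (y and its derivatives appear to the first power only, no products of y terms)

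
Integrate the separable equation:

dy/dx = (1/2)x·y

Separating variables and integrating:
ln|y| = x^2/4 + C

General solution: y = Ce^(x^2/4)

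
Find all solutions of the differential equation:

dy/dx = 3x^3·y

Separating variables and integrating:
ln|y| = 3x^4/4 + C

General solution: y = Ce^(3x^4/4)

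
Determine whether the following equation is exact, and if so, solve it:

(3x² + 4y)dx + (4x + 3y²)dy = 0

Verify exactness: ∂M/∂y = ∂N/∂x ✓
Find F(x,y) such that ∂F/∂x = M, ∂F/∂y = N
Solution: x³ + 4xy + y³ = C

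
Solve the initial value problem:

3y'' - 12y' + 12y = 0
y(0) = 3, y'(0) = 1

General solution: y = (C₁ + C₂x)e^(2x)
Repeated root r = 2
Applying ICs: C₁ = 3, C₂ = -5
Particular solution: y = (3 - 5x)e^(2x)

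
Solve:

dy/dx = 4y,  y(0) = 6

General solution: y = Ce^(4x)
Applying IC y(0) = 6:
Particular solution: y = 6e^(4x)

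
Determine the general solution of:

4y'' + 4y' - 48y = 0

Characteristic equation: 4r² + 4r - 48 = 0
Divide by 4: r² + r - 12 = 0
Roots: r = 3, -4 (distinct real)
General solution: y = C₁e^(3x) + C₂e^(-4x)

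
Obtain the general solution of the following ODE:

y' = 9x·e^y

Separating variables and integrating:
-e^(-y) = 9x²/2 + C

General solution: y = -ln(C - 9x²/2)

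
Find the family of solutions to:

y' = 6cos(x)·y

Separating variables and integrating:
ln|y| = 6sin(x) + C

General solution: y = Ce^(6sin(x))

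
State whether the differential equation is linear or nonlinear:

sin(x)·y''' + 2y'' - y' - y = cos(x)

Linear (y and its derivatives appear to the first power only, no products of y terms)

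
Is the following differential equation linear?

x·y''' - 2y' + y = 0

Yes. Linear (y and its derivatives appear to the first power only, no products of y terms)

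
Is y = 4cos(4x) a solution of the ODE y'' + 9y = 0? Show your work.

Verification:
y'' = -64cos(4x)
y'' + 9y ≠ 0 (frequency mismatch: got 16 instead of 9)

No, it is not a solution.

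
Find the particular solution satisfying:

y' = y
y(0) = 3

General solution: y = Ce^x
Applying IC y(0) = 3:
Particular solution: y = 3e^x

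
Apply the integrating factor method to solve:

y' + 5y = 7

Using integrating factor method:

General solution: y = 7/5 + Ce^(-5x)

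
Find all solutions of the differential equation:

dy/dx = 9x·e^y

Separating variables and integrating:
-e^(-y) = 9x²/2 + C

General solution: y = -ln(C - 9x²/2)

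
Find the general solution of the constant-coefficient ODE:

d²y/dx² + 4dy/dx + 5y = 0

Characteristic equation: r² + 4r + 5 = 0
Roots: r = -2 ± i (complex conjugates)
General solution: y = e^(-2x)(C₁cos(x) + C₂sin(x))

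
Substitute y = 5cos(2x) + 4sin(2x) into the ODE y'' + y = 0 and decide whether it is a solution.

Verification:
y'' = -20cos(2x) - 16sin(2x)
y'' + y ≠ 0 (frequency mismatch: got 4 instead of 1)

No, it is not a solution.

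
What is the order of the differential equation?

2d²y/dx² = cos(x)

The order is 2 (highest derivative is of order 2).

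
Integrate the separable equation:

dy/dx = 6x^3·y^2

Separating variables and integrating:
-1/y = 3x^4/2 + C

General solution: y^-1 = (-3/2)x^4 + C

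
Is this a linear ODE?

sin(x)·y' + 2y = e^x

Yes. Linear (y and its derivatives appear to the first power only, no products of y terms)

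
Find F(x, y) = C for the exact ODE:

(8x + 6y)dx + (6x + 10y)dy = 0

Verify exactness: ∂M/∂y = ∂N/∂x ✓
Find F(x,y) such that ∂F/∂x = M, ∂F/∂y = N
Solution: 4x² + 6xy + 5y² = C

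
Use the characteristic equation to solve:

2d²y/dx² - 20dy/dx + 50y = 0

Characteristic equation: 2r² - 20r + 50 = 0
Divide by 2: r² - 10r + 25 = 0
Factored: (r - 5)² = 0
Repeated root: r = 5
General solution: y = (C₁ + C₂x)e^(5x)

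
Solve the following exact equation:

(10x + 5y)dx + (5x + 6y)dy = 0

Verify exactness: ∂M/∂y = ∂N/∂x ✓
Find F(x,y) such that ∂F/∂x = M, ∂F/∂y = N
Solution: 5x² + 5xy + 3y² = C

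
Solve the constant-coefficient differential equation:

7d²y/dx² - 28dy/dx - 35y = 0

Characteristic equation: 7r² - 28r - 35 = 0
Divide by 7: r² - 4r - 5 = 0
Roots: r = 5, -1 (distinct real)
General solution: y = C₁e^(5x) + C₂e^(-x)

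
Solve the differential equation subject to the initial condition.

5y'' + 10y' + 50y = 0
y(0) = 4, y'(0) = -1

General solution: y = e^(-x)(C₁cos(3x) + C₂sin(3x))
Complex roots r = -1 ± 3i
Applying ICs: C₁ = 4, C₂ = 1
Particular solution: y = e^(-x)(4cos(3x) + sin(3x))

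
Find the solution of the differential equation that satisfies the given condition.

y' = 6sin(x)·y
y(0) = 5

General solution: y = Ce^(-6cos(x))
Applying IC y(0) = 5:
Particular solution: y = 5e^(6(1-cos(x)))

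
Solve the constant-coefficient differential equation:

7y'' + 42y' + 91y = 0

Characteristic equation: 7r² + 42r + 91 = 0
Divide by 7: r² + 6r + 13 = 0
Roots: r = -3 ± 2i (complex conjugates)
General solution: y = e^(-3x)(C₁cos(2x) + C₂sin(2x))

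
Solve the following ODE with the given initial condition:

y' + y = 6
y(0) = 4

General solution: y = 6 + Ce^(-x)
Applying y(0) = 4: C = 4 - 6 = -2
Particular solution: y = 6 - 2e^(-x)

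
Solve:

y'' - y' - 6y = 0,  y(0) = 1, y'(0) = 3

General solution: y = C₁e^(3x) + C₂e^(-2x)
Applying ICs: C₁ = 1, C₂ = 0
Particular solution: y = e^(3x)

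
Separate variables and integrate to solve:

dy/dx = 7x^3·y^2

Separating variables and integrating:
-1/y = 7x^4/4 + C

General solution: y^-1 = (-7/4)x^4 + C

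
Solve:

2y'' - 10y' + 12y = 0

Characteristic equation: 2r² - 10r + 12 = 0
Divide by 2: r² - 5r + 6 = 0
Roots: r = 3, 2 (distinct real)
General solution: y = C₁e^(3x) + C₂e^(2x)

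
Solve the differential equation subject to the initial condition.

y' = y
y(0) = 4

General solution: y = Ce^x
Applying IC y(0) = 4:
Particular solution: y = 4e^x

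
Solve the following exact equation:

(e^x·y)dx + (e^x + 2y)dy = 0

Verify exactness: ∂M/∂y = ∂N/∂x ✓
Find F(x,y) such that ∂F/∂x = M, ∂F/∂y = N
Solution: e^x·y + y² = C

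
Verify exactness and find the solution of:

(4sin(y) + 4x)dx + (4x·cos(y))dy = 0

Verify exactness: ∂M/∂y = ∂N/∂x ✓
Find F(x,y) such that ∂F/∂x = M, ∂F/∂y = N
Solution: 4x·sin(y) + 2x² = C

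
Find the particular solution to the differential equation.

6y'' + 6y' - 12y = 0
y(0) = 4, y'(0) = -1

General solution: y = C₁e^x + C₂e^(-2x)
Applying ICs: C₁ = 7/3, C₂ = 5/3
Particular solution: y = (7/3)e^x + (5/3)e^(-2x)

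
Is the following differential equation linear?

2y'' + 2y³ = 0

No. Nonlinear (y³ term)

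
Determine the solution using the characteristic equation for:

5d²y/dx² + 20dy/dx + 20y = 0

Characteristic equation: 5r² + 20r + 20 = 0
Divide by 5: r² + 4r + 4 = 0
Factored: (r + 2)² = 0
Repeated root: r = -2
General solution: y = (C₁ + C₂x)e^(-2x)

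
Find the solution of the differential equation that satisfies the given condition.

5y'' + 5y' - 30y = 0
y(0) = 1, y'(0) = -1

General solution: y = C₁e^(2x) + C₂e^(-3x)
Applying ICs: C₁ = 2/5, C₂ = 3/5
Particular solution: y = (2/5)e^(2x) + (3/5)e^(-3x)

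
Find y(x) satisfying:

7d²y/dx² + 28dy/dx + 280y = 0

Characteristic equation: 7r² + 28r + 280 = 0
Divide by 7: r² + 4r + 40 = 0
Roots: r = -2 ± 6i (complex conjugates)
General solution: y = e^(-2x)(C₁cos(6x) + C₂sin(6x))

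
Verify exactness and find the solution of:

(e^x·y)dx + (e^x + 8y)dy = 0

Verify exactness: ∂M/∂y = ∂N/∂x ✓
Find F(x,y) such that ∂F/∂x = M, ∂F/∂y = N
Solution: e^x·y + 4y² = C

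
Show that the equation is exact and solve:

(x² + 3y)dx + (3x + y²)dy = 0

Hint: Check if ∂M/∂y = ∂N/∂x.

Verify exactness: ∂M/∂y = ∂N/∂x ✓
Find F(x,y) such that ∂F/∂x = M, ∂F/∂y = N
Solution: x³/3 + 3xy + y³/3 = C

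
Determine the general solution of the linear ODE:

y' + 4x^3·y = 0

Using integrating factor method:

General solution: y = Ce^(-x^4)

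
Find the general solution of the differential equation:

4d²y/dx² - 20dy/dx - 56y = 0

Characteristic equation: 4r² - 20r - 56 = 0
Divide by 4: r² - 5r - 14 = 0
Roots: r = 7, -2 (distinct real)
General solution: y = C₁e^(7x) + C₂e^(-2x)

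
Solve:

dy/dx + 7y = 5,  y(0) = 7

General solution: y = 5/7 + Ce^(-7x)
Applying y(0) = 7: C = 7 - 5/7 = 44/7
Particular solution: y = 5/7 + (44/7)e^(-7x)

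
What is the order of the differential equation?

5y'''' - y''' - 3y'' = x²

The order is 4 (highest derivative is of order 4).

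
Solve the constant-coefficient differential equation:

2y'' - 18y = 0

Characteristic equation: 2r² - 18 = 0
Divide by 2: r² - 9 = 0
Roots: r = 3, -3 (distinct real)
General solution: y = C₁e^(3x) + C₂e^(-3x)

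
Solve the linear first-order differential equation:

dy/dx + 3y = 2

Using integrating factor method:

General solution: y = 2/3 + Ce^(-3x)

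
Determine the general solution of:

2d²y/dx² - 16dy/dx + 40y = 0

Characteristic equation: 2r² - 16r + 40 = 0
Divide by 2: r² - 8r + 20 = 0
Roots: r = 4 ± 2i (complex conjugates)
General solution: y = e^(4x)(C₁cos(2x) + C₂sin(2x))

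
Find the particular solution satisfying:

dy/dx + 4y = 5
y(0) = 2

General solution: y = 5/4 + Ce^(-4x)
Applying y(0) = 2: C = 2 - 5/4 = 3/4
Particular solution: y = 5/4 + (3/4)e^(-4x)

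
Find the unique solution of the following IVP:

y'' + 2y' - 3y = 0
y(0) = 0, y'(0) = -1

General solution: y = C₁e^x + C₂e^(-3x)
Applying ICs: C₁ = -1/4, C₂ = 1/4
Particular solution: y = -(1/4)e^x + (1/4)e^(-3x)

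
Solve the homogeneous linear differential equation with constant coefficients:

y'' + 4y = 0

Characteristic equation: r² + 4 = 0
Roots: r = ±2i (complex conjugates)
General solution: y = C₁cos(2x) + C₂sin(2x)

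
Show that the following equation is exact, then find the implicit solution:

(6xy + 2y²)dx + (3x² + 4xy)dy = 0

Verify exactness: ∂M/∂y = ∂N/∂x ✓
Find F(x,y) such that ∂F/∂x = M, ∂F/∂y = N
Solution: 3x²y + 2xy² = C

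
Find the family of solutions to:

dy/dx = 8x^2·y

Separating variables and integrating:
ln|y| = 8x^3/3 + C

General solution: y = Ce^(8x^3/3)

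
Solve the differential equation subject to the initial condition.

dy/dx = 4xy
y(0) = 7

General solution: y = Ce^(2x²)
Applying IC y(0) = 7:
Particular solution: y = 7e^(2x²)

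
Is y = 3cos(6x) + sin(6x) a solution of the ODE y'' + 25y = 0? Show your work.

Verification:
y'' = -108cos(6x) - 36sin(6x)
y'' + 25y ≠ 0 (frequency mismatch: got 36 instead of 25)

No, it is not a solution.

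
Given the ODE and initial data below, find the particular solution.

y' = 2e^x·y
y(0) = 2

General solution: y = Ce^(2e^x)
Applying IC y(0) = 2:
Particular solution: y = 2e^(2(e^x - 1))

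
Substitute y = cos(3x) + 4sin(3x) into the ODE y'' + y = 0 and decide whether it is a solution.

Verification:
y'' = -9cos(3x) - 36sin(3x)
y'' + y ≠ 0 (frequency mismatch: got 9 instead of 1)

No, it is not a solution.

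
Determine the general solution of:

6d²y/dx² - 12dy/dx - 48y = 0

Characteristic equation: 6r² - 12r - 48 = 0
Divide by 6: r² - 2r - 8 = 0
Roots: r = 4, -2 (distinct real)
General solution: y = C₁e^(4x) + C₂e^(-2x)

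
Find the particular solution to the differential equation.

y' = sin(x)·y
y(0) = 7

General solution: y = Ce^(-cos(x))
Applying IC y(0) = 7:
Particular solution: y = 7e^(1-cos(x))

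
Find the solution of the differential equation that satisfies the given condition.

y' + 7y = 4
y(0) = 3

General solution: y = 4/7 + Ce^(-7x)
Applying y(0) = 3: C = 3 - 4/7 = 17/7
Particular solution: y = 4/7 + (17/7)e^(-7x)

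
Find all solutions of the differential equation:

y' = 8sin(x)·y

Separating variables and integrating:
ln|y| = -8cos(x) + C

General solution: y = Ce^(-8cos(x))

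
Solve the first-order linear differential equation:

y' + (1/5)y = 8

Using integrating factor method:

General solution: y = 40 + Ce^(-x/5)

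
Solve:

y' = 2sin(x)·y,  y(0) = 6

General solution: y = Ce^(-2cos(x))
Applying IC y(0) = 6:
Particular solution: y = 6e^(2(1-cos(x)))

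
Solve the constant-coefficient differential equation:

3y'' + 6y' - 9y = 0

Characteristic equation: 3r² + 6r - 9 = 0
Divide by 3: r² + 2r - 3 = 0
Roots: r = 1, -3 (distinct real)
General solution: y = C₁e^x + C₂e^(-3x)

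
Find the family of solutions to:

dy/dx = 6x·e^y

Separating variables and integrating:
-e^(-y) = 3x² + C

General solution: y = -ln(C - 3x²)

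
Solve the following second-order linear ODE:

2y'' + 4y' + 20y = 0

Characteristic equation: 2r² + 4r + 20 = 0
Divide by 2: r² + 2r + 10 = 0
Roots: r = -1 ± 3i (complex conjugates)
General solution: y = e^(-x)(C₁cos(3x) + C₂sin(3x))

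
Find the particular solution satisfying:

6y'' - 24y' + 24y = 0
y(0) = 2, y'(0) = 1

General solution: y = (C₁ + C₂x)e^(2x)
Repeated root r = 2
Applying ICs: C₁ = 2, C₂ = -3
Particular solution: y = (2 - 3x)e^(2x)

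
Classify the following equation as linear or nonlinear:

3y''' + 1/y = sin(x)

Nonlinear (1/y term)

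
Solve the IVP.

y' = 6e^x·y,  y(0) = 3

General solution: y = Ce^(6e^x)
Applying IC y(0) = 3:
Particular solution: y = 3e^(6(e^x - 1))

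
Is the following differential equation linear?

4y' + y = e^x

Yes. Linear (y and its derivatives appear to the first power only, no products of y terms)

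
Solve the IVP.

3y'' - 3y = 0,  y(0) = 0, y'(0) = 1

General solution: y = C₁e^x + C₂e^(-x)
Applying ICs: C₁ = 1/2, C₂ = -1/2
Particular solution: y = (1/2)e^x - (1/2)e^(-x)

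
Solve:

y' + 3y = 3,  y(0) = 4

General solution: y = 1 + Ce^(-3x)
Applying y(0) = 4: C = 4 - 1 = 3
Particular solution: y = 1 + 3e^(-3x)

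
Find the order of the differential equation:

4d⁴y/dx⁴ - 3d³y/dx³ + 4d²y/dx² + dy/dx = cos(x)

The order is 4 (highest derivative is of order 4).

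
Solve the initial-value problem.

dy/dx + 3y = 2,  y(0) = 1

General solution: y = 2/3 + Ce^(-3x)
Applying y(0) = 1: C = 1 - 2/3 = 1/3
Particular solution: y = 2/3 + (1/3)e^(-3x)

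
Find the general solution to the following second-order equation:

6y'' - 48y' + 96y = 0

Characteristic equation: 6r² - 48r + 96 = 0
Divide by 6: r² - 8r + 16 = 0
Factored: (r - 4)² = 0
Repeated root: r = 4
General solution: y = (C₁ + C₂x)e^(4x)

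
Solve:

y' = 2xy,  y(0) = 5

General solution: y = Ce^(x²)
Applying IC y(0) = 5:
Particular solution: y = 5e^(x²)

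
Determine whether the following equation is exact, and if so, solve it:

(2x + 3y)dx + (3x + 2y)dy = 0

Verify exactness: ∂M/∂y = ∂N/∂x ✓
Find F(x,y) such that ∂F/∂x = M, ∂F/∂y = N
Solution: x² + 3xy + y² = C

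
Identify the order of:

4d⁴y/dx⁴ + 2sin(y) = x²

The order is 4 (highest derivative is of order 4).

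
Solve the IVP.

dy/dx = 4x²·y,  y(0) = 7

General solution: y = Ce^(4x³/3)
Applying IC y(0) = 7:
Particular solution: y = 7e^(4x³/3)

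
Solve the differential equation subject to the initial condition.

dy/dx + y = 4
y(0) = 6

General solution: y = 4 + Ce^(-x)
Applying y(0) = 6: C = 6 - 4 = 2
Particular solution: y = 4 + 2e^(-x)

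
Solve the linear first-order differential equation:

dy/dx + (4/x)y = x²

Using integrating factor method:

General solution: y = (1/7)x^3 + Cx^(-4)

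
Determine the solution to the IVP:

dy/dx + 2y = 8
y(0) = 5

General solution: y = 4 + Ce^(-2x)
Applying y(0) = 5: C = 5 - 4 = 1
Particular solution: y = 4 + e^(-2x)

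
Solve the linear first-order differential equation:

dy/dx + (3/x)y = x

Using integrating factor method:

General solution: y = (1/5)x^2 + Cx^(-3)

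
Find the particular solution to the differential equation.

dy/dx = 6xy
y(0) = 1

General solution: y = Ce^(3x²)
Applying IC y(0) = 1:
Particular solution: y = e^(3x²)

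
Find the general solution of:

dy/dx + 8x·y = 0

Using integrating factor method:

General solution: y = Ce^(-4x^2)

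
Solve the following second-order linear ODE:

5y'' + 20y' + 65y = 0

Characteristic equation: 5r² + 20r + 65 = 0
Divide by 5: r² + 4r + 13 = 0
Roots: r = -2 ± 3i (complex conjugates)
General solution: y = e^(-2x)(C₁cos(3x) + C₂sin(3x))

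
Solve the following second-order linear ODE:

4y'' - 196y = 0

Characteristic equation: 4r² - 196 = 0
Divide by 4: r² - 49 = 0
Roots: r = 7, -7 (distinct real)
General solution: y = C₁e^(7x) + C₂e^(-7x)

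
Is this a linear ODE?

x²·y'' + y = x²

Yes. Linear (y and its derivatives appear to the first power only, no products of y terms)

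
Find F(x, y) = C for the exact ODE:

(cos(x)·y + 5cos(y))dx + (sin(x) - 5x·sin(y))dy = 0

Verify exactness: ∂M/∂y = ∂N/∂x ✓
Find F(x,y) such that ∂F/∂x = M, ∂F/∂y = N
Solution: sin(x)·y + 5x·cos(y) = C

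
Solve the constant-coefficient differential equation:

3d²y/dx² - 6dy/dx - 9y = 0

Characteristic equation: 3r² - 6r - 9 = 0
Divide by 3: r² - 2r - 3 = 0
Roots: r = 3, -1 (distinct real)
General solution: y = C₁e^(3x) + C₂e^(-x)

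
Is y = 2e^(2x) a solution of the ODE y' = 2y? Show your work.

Verification:
y = 2e^(2x)
y' = 4e^(2x)
2y = 4e^(2x)
y' = 2y ✓

Yes, it is a solution.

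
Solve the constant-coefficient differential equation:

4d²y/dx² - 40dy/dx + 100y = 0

Characteristic equation: 4r² - 40r + 100 = 0
Divide by 4: r² - 10r + 25 = 0
Factored: (r - 5)² = 0
Repeated root: r = 5
General solution: y = (C₁ + C₂x)e^(5x)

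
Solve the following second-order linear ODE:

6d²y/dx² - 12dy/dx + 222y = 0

Characteristic equation: 6r² - 12r + 222 = 0
Divide by 6: r² - 2r + 37 = 0
Roots: r = 1 ± 6i (complex conjugates)
General solution: y = e^x(C₁cos(6x) + C₂sin(6x))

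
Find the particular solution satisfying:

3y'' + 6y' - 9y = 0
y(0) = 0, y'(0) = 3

General solution: y = C₁e^x + C₂e^(-3x)
Applying ICs: C₁ = 3/4, C₂ = -3/4
Particular solution: y = (3/4)e^x - (3/4)e^(-3x)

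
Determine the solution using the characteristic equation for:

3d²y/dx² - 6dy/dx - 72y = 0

Characteristic equation: 3r² - 6r - 72 = 0
Divide by 3: r² - 2r - 24 = 0
Roots: r = 6, -4 (distinct real)
General solution: y = C₁e^(6x) + C₂e^(-4x)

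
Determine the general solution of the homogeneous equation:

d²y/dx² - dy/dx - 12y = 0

Characteristic equation: r² - r - 12 = 0
Roots: r = 4, -3 (distinct real)
General solution: y = C₁e^(4x) + C₂e^(-3x)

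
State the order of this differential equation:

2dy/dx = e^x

The order is 1 (highest derivative is of order 1).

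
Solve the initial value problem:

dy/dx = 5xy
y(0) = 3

General solution: y = Ce^(5x²/2)
Applying IC y(0) = 3:
Particular solution: y = 3e^(5x²/2)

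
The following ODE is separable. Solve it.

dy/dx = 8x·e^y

Separating variables and integrating:
-e^(-y) = 4x² + C

General solution: y = -ln(C - 4x²)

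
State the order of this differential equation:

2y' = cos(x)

The order is 1 (highest derivative is of order 1).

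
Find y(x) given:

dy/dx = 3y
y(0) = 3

General solution: y = Ce^(3x)
Applying IC y(0) = 3:
Particular solution: y = 3e^(3x)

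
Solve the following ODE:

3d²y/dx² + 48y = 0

Characteristic equation: 3r² + 48 = 0
Divide by 3: r² + 16 = 0
Roots: r = ±4i (complex conjugates)
General solution: y = C₁cos(4x) + C₂sin(4x)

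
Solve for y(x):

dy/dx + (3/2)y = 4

Using integrating factor method:

General solution: y = 8/3 + Ce^(-3x/2)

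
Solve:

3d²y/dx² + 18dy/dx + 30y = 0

Characteristic equation: 3r² + 18r + 30 = 0
Divide by 3: r² + 6r + 10 = 0
Roots: r = -3 ± i (complex conjugates)
General solution: y = e^(-3x)(C₁cos(x) + C₂sin(x))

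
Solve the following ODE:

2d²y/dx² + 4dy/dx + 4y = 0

Characteristic equation: 2r² + 4r + 4 = 0
Divide by 2: r² + 2r + 2 = 0
Roots: r = -1 ± i (complex conjugates)
General solution: y = e^(-x)(C₁cos(x) + C₂sin(x))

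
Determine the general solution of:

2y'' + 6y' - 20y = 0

Characteristic equation: 2r² + 6r - 20 = 0
Divide by 2: r² + 3r - 10 = 0
Roots: r = 2, -5 (distinct real)
General solution: y = C₁e^(2x) + C₂e^(-5x)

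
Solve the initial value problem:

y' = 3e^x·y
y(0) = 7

General solution: y = Ce^(3e^x)
Applying IC y(0) = 7:
Particular solution: y = 7e^(3(e^x - 1))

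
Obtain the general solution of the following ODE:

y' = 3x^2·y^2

Separating variables and integrating:
-1/y = x^3 + C

General solution: y^-1 = -x^3 + C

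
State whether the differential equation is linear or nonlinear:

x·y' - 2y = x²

Linear (y and its derivatives appear to the first power only, no products of y terms)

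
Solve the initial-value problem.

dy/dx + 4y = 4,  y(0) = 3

General solution: y = 1 + Ce^(-4x)
Applying y(0) = 3: C = 3 - 1 = 2
Particular solution: y = 1 + 2e^(-4x)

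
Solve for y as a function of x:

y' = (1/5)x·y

Separating variables and integrating:
ln|y| = x^2/10 + C

General solution: y = Ce^(x^2/10)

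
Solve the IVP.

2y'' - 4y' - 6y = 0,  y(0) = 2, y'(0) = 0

General solution: y = C₁e^(3x) + C₂e^(-x)
Applying ICs: C₁ = 1/2, C₂ = 3/2
Particular solution: y = (1/2)e^(3x) + (3/2)e^(-x)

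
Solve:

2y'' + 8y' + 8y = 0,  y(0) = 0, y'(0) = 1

General solution: y = (C₁ + C₂x)e^(-2x)
Repeated root r = -2
Applying ICs: C₁ = 0, C₂ = 1
Particular solution: y = xe^(-2x)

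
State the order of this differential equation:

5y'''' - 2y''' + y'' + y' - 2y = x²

The order is 4 (highest derivative is of order 4).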